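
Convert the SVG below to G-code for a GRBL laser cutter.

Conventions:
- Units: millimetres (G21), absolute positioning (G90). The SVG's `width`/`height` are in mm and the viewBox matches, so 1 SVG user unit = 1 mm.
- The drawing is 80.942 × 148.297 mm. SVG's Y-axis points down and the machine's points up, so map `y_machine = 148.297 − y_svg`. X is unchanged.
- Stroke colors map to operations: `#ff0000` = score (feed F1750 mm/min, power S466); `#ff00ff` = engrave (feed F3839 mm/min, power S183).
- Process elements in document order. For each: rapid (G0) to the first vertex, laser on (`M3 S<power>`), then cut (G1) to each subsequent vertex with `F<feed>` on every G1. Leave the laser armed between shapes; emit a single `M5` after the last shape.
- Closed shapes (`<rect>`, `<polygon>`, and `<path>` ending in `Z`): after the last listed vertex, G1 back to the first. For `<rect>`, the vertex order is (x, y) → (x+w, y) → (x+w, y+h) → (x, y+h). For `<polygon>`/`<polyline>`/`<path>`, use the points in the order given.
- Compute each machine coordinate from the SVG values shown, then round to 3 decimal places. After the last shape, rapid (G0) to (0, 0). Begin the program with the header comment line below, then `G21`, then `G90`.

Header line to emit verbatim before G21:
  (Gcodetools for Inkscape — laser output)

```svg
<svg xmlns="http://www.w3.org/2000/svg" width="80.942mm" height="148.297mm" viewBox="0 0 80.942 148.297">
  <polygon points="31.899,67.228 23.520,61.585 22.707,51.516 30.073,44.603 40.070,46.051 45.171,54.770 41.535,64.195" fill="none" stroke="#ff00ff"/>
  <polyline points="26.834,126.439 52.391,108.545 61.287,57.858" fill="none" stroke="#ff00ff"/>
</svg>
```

viewBox `0 0 80.942 148.297` with mm width/height → 1 unit = 1 mm. Flip: y_m = 148.297 − y_svg.

**Shape 1** — `<polygon>` regular polygon, stroke `#ff00ff` → engrave (S183, F3839). Machine vertices: (31.899,81.069) → (23.520,86.712) → (22.707,96.781) → (30.073,103.694) → (40.070,102.246) → (45.171,93.527) → (41.535,84.102) → (31.899,81.069). Closed: final G1 returns to the first vertex.

**Shape 2** — `<polyline>` open polyline, stroke `#ff00ff` → engrave (S183, F3839). Machine vertices: (26.834,21.858) → (52.391,39.752) → (61.287,90.439). Open path.

(Gcodetools for Inkscape — laser output)
G21
G90
G0 X31.899 Y81.069
M3 S183
G1 X23.520 Y86.712 F3839
G1 X22.707 Y96.781 F3839
G1 X30.073 Y103.694 F3839
G1 X40.070 Y102.246 F3839
G1 X45.171 Y93.527 F3839
G1 X41.535 Y84.102 F3839
G1 X31.899 Y81.069 F3839
G0 X26.834 Y21.858
M3 S183
G1 X52.391 Y39.752 F3839
G1 X61.287 Y90.439 F3839
M5
G0 X0.000 Y0.000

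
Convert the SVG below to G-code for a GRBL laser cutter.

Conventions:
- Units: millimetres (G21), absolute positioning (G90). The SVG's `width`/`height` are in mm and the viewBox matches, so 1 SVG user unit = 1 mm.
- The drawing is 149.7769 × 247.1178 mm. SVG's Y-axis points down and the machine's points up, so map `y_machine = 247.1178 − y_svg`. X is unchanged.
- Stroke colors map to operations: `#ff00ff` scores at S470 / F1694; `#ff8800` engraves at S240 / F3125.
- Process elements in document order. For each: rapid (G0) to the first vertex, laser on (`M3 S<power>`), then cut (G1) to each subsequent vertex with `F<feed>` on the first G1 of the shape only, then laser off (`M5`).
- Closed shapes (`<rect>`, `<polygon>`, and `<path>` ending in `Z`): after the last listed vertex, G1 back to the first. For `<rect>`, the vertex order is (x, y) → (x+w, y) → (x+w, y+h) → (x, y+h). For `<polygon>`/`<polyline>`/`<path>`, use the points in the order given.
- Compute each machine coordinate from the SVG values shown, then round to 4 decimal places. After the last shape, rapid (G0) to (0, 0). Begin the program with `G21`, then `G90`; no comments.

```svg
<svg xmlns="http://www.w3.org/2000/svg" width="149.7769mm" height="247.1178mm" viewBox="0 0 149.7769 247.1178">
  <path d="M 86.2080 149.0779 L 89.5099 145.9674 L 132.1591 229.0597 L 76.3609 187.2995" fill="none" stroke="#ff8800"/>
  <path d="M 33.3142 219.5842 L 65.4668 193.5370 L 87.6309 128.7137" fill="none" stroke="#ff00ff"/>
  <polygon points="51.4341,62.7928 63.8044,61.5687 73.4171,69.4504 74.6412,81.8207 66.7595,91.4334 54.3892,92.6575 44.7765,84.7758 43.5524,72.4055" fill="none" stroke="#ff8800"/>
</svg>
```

Since the viewBox matches the mm dimensions, user units are millimetres directly. The only transform is the Y-flip y_m = 247.1178 − y_svg.

Shape 1 is a open polyline drawn with `<path>`. Its stroke #ff8800 means engrave at S240, F3125. After flipping Y the toolpath is (86.2080,98.0399) → (89.5099,101.1504) → (132.1591,18.0581) → (76.3609,59.8183).

Shape 2 is a open polyline drawn with `<path>`. Its stroke #ff00ff means score at S470, F1694. After flipping Y the toolpath is (33.3142,27.5336) → (65.4668,53.5808) → (87.6309,118.4041).

Shape 3 is a regular polygon drawn with `<polygon>`. Its stroke #ff8800 means engrave at S240, F3125. After flipping Y the toolpath is (51.4341,184.3250) → (63.8044,185.5491) → (73.4171,177.6674) → (74.6412,165.2971) → (66.7595,155.6844) → (54.3892,154.4603) → (44.7765,162.3420) → (43.5524,174.7123) → (51.4341,184.3250), returning to the start.

G21
G90
G0 X86.2080 Y98.0399
M3 S240
G1 X89.5099 Y101.1504 F3125
G1 X132.1591 Y18.0581
G1 X76.3609 Y59.8183
M5
G0 X33.3142 Y27.5336
M3 S470
G1 X65.4668 Y53.5808 F1694
G1 X87.6309 Y118.4041
M5
G0 X51.4341 Y184.3250
M3 S240
G1 X63.8044 Y185.5491 F3125
G1 X73.4171 Y177.6674
G1 X74.6412 Y165.2971
G1 X66.7595 Y155.6844
G1 X54.3892 Y154.4603
G1 X44.7765 Y162.3420
G1 X43.5524 Y174.7123
G1 X51.4341 Y184.3250
M5
G0 X0.0000 Y0.0000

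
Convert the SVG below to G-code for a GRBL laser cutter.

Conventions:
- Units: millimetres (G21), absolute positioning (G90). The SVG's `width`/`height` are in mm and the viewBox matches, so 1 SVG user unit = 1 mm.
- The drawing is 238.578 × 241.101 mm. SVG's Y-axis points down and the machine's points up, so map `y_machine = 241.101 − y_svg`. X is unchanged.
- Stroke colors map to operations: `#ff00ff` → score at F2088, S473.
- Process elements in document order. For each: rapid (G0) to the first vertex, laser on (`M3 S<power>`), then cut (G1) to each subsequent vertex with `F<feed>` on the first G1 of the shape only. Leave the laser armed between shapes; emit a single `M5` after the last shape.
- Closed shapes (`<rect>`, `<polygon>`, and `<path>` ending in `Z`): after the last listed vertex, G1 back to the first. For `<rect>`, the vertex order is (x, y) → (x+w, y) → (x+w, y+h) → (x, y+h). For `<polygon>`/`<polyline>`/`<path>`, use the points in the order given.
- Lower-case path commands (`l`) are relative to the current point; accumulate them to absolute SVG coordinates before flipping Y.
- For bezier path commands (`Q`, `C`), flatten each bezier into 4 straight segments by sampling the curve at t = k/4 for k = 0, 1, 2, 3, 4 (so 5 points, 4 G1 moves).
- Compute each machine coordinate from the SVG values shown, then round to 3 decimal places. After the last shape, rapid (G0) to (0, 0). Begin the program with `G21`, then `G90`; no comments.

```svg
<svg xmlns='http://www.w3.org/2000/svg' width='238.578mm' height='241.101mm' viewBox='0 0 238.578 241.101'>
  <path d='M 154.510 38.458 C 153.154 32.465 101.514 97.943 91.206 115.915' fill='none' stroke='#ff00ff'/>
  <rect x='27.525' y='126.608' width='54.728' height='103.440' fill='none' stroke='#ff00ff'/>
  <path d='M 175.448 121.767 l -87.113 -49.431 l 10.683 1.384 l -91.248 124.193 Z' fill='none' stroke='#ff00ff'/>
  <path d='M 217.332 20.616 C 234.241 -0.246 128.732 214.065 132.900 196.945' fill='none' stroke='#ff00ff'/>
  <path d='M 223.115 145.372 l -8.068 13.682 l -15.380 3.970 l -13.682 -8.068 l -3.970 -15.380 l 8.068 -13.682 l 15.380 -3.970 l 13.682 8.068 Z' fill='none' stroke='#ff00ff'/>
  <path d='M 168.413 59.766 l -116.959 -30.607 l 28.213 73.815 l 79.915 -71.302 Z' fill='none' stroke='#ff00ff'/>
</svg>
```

viewBox `0 0 238.578 241.101` with mm width/height → 1 unit = 1 mm. Flip: y_m = 241.101 − y_svg.

**Shape 1** — `<path>` cubic bezier, stroke `#ff00ff` → score (S473, F2088). Control points (SVG): P0=(154.510,38.458), P1=(153.154,32.465), P2=(101.514,97.943), P3=(91.206,115.915); sampled at t=k/4. Machine vertices: (154.510,202.643) → (145.496,195.596) → (126.215,172.901) → (105.255,145.713) → (91.206,125.186). Open path.

**Shape 2** — `<rect>` rectangle, stroke `#ff00ff` → score (S473, F2088). Machine vertices: (27.525,114.493) → (82.253,114.493) → (82.253,11.053) → (27.525,11.053) → (27.525,114.493). Closed: final G1 returns to the first vertex.

**Shape 3** — `<path>` closed polygon, stroke `#ff00ff` → score (S473, F2088). Machine vertices: (175.448,119.334) → (88.335,168.765) → (99.018,167.381) → (7.770,43.188) → (175.448,119.334). Closed: final G1 returns to the first vertex.

**Shape 4** — `<path>` cubic bezier, stroke `#ff00ff` → score (S473, F2088). Control points (SVG): P0=(217.332,20.616), P1=(234.241,-0.246), P2=(128.732,214.065), P3=(132.900,196.945); sampled at t=k/4. Machine vertices: (217.332,220.485) → (210.687,199.327) → (179.894,133.724) → (146.712,67.419) → (132.900,44.156). Open path.

**Shape 5** — `<path>` regular polygon, stroke `#ff00ff` → score (S473, F2088). Machine vertices: (223.115,95.729) → (215.047,82.047) → (199.667,78.077) → (185.985,86.145) → (182.015,101.525) → (190.083,115.207) → (205.463,119.177) → (219.145,111.109) → (223.115,95.729). Closed: final G1 returns to the first vertex.

**Shape 6** — `<path>` closed polygon, stroke `#ff00ff` → score (S473, F2088). Machine vertices: (168.413,181.335) → (51.454,211.942) → (79.667,138.127) → (159.582,209.429) → (168.413,181.335). Closed: final G1 returns to the first vertex.

G21
G90
G0 X154.510 Y202.643
M3 S473
G1 X145.496 Y195.596 F2088
G1 X126.215 Y172.901
G1 X105.255 Y145.713
G1 X91.206 Y125.186
G0 X27.525 Y114.493
M3 S473
G1 X82.253 Y114.493 F2088
G1 X82.253 Y11.053
G1 X27.525 Y11.053
G1 X27.525 Y114.493
G0 X175.448 Y119.334
M3 S473
G1 X88.335 Y168.765 F2088
G1 X99.018 Y167.381
G1 X7.770 Y43.188
G1 X175.448 Y119.334
G0 X217.332 Y220.485
M3 S473
G1 X210.687 Y199.327 F2088
G1 X179.894 Y133.724
G1 X146.712 Y67.419
G1 X132.900 Y44.156
G0 X223.115 Y95.729
M3 S473
G1 X215.047 Y82.047 F2088
G1 X199.667 Y78.077
G1 X185.985 Y86.145
G1 X182.015 Y101.525
G1 X190.083 Y115.207
G1 X205.463 Y119.177
G1 X219.145 Y111.109
G1 X223.115 Y95.729
G0 X168.413 Y181.335
M3 S473
G1 X51.454 Y211.942 F2088
G1 X79.667 Y138.127
G1 X159.582 Y209.429
G1 X168.413 Y181.335
M5
G0 X0.000 Y0.000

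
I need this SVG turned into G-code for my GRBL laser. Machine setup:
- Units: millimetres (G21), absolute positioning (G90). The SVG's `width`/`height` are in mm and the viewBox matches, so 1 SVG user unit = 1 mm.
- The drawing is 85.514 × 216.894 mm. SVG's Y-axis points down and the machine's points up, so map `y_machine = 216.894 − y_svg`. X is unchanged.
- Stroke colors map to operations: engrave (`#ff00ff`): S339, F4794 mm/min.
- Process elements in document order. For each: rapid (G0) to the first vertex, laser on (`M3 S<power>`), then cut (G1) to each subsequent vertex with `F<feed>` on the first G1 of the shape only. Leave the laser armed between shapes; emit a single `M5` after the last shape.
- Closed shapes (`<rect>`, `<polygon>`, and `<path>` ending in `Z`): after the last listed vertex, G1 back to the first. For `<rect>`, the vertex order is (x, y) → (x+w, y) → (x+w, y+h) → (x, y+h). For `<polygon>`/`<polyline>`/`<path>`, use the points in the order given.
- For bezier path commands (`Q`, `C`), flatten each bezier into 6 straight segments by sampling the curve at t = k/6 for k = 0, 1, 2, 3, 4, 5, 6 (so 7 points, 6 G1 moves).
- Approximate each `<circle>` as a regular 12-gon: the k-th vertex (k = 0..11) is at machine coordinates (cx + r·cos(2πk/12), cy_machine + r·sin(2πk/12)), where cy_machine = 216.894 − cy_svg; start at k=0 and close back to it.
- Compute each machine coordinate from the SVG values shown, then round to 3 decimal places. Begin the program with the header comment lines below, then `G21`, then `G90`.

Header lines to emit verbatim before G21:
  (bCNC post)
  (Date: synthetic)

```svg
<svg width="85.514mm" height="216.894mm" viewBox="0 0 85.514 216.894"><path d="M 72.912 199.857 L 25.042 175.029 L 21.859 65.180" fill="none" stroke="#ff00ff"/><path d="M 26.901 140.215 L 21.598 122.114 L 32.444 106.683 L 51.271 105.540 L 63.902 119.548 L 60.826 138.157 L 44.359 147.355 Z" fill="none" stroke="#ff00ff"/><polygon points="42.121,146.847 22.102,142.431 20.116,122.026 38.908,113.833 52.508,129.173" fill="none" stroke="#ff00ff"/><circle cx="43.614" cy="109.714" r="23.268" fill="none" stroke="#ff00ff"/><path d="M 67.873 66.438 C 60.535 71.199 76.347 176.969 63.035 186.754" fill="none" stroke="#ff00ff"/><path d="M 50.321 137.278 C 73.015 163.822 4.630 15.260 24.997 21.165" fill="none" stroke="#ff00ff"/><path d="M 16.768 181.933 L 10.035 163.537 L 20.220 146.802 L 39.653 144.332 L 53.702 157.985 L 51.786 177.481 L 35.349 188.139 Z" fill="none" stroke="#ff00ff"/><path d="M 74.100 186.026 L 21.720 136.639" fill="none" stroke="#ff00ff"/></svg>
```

(bCNC post)
(Date: synthetic)
G21
G90
G0 X72.912 Y17.037
M3 S339
G1 X25.042 Y41.865 F4794
G1 X21.859 Y151.714
G0 X26.901 Y76.679
M3 S339
G1 X21.598 Y94.780 F4794
G1 X32.444 Y110.211
G1 X51.271 Y111.354
G1 X63.902 Y97.346
G1 X60.826 Y78.737
G1 X44.359 Y69.539
G1 X26.901 Y76.679
G0 X42.121 Y70.047
M3 S339
G1 X22.102 Y74.463 F4794
G1 X20.116 Y94.868
G1 X38.908 Y103.061
G1 X52.508 Y87.721
G1 X42.121 Y70.047
G0 X66.882 Y107.180
M3 S339
G1 X63.765 Y118.814 F4794
G1 X55.248 Y127.331
G1 X43.614 Y130.448
G1 X31.980 Y127.331
G1 X23.463 Y118.814
G1 X20.346 Y107.180
G1 X23.463 Y95.546
G1 X31.980 Y87.029
G1 X43.614 Y83.912
G1 X55.248 Y87.029
G1 X63.765 Y95.546
G1 X66.882 Y107.180
G0 X67.873 Y150.456
M3 S339
G1 X65.891 Y140.570 F4794
G1 X66.316 Y119.321
G1 X67.694 Y92.182
G1 X68.575 Y64.624
G1 X67.506 Y42.119
G1 X63.035 Y30.140
G0 X50.321 Y79.616
M3 S339
G1 X54.911 Y79.410 F4794
G1 X49.316 Y99.234
G1 X38.532 Y129.933
G1 X27.554 Y162.351
G1 X21.377 Y187.335
G1 X24.997 Y195.729
G0 X16.768 Y34.961
M3 S339
G1 X10.035 Y53.357 F4794
G1 X20.220 Y70.092
G1 X39.653 Y72.562
G1 X53.702 Y58.909
G1 X51.786 Y39.413
G1 X35.349 Y28.755
G1 X16.768 Y34.961
G0 X74.100 Y30.868
M3 S339
G1 X21.720 Y80.255 F4794
M5

1 u = 1 mm; y_m = 216.894 − y.

[1] `<path>` open polyline, #ff00ff→engrave S339 F4794: (72.912,17.037) → (25.042,41.865) → (21.859,151.714)

[2] `<path>` regular polygon, #ff00ff→engrave S339 F4794: (26.901,76.679) → (21.598,94.780) → (32.444,110.211) → (51.271,111.354) → (63.902,97.346) → (60.826,78.737) → (44.359,69.539) → (26.901,76.679) (closed)

[3] `<polygon>` regular polygon, #ff00ff→engrave S339 F4794: (42.121,70.047) → (22.102,74.463) → (20.116,94.868) → (38.908,103.061) → (52.508,87.721) → (42.121,70.047) (closed)

[4] `<circle>` circle, #ff00ff→engrave S339 F4794: (66.882,107.180) → (63.765,118.814) → (55.248,127.331) → (43.614,130.448) → (31.980,127.331) → (23.463,118.814) → (20.346,107.180) → (23.463,95.546) → (31.980,87.029) → (43.614,83.912) → (55.248,87.029) → (63.765,95.546) → (66.882,107.180) (closed)

[5] `<path>` cubic bezier, #ff00ff→engrave S339 F4794: (67.873,150.456) → (65.891,140.570) → (66.316,119.321) → (67.694,92.182) → (68.575,64.624) → (67.506,42.119) → (63.035,30.140)

[6] `<path>` cubic bezier, #ff00ff→engrave S339 F4794: (50.321,79.616) → (54.911,79.410) → (49.316,99.234) → (38.532,129.933) → (27.554,162.351) → (21.377,187.335) → (24.997,195.729)

[7] `<path>` regular polygon, #ff00ff→engrave S339 F4794: (16.768,34.961) → (10.035,53.357) → (20.220,70.092) → (39.653,72.562) → (53.702,58.909) → (51.786,39.413) → (35.349,28.755) → (16.768,34.961) (closed)

[8] `<path>` line segment, #ff00ff→engrave S339 F4794: (74.100,30.868) → (21.720,80.255)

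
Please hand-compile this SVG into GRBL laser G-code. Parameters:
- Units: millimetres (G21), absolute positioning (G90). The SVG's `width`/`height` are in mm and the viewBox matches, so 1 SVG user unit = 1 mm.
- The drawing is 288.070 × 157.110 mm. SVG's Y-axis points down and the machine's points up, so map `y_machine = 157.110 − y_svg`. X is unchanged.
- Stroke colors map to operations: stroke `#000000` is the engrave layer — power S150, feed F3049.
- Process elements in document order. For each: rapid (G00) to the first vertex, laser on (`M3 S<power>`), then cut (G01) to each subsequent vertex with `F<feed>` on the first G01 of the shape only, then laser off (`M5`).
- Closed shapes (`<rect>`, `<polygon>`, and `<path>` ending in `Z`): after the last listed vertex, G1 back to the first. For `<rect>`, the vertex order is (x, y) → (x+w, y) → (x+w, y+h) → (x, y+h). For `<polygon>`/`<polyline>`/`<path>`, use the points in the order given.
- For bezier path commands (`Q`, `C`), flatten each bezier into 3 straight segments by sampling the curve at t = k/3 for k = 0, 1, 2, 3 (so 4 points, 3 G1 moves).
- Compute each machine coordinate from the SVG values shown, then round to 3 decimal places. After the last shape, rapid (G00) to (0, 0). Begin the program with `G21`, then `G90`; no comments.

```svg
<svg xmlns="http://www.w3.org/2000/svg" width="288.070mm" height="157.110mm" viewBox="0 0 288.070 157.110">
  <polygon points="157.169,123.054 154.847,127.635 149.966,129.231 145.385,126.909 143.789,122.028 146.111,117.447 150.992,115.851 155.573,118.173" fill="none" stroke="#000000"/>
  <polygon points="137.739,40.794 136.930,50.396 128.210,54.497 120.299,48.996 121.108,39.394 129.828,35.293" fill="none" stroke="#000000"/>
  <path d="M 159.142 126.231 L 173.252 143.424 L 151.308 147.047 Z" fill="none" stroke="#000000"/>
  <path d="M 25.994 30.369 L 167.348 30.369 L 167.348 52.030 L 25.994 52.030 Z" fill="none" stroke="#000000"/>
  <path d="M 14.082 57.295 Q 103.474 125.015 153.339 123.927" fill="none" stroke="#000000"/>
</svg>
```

G21
G90
G00 X157.169 Y34.056
M3 S150
G01 X154.847 Y29.475 F3049
G01 X149.966 Y27.879
G01 X145.385 Y30.201
G01 X143.789 Y35.082
G01 X146.111 Y39.663
G01 X150.992 Y41.259
G01 X155.573 Y38.937
G01 X157.169 Y34.056
M5
G00 X137.739 Y116.316
M3 S150
G01 X136.930 Y106.714 F3049
G01 X128.210 Y102.613
G01 X120.299 Y108.114
G01 X121.108 Y117.716
G01 X129.828 Y121.817
G01 X137.739 Y116.316
M5
G00 X159.142 Y30.879
M3 S150
G01 X173.252 Y13.686 F3049
G01 X151.308 Y10.063
G01 X159.142 Y30.879
M5
G00 X25.994 Y126.741
M3 S150
G01 X167.348 Y126.741 F3049
G01 X167.348 Y105.080
G01 X25.994 Y105.080
G01 X25.994 Y126.741
M5
G00 X14.082 Y99.815
M3 S150
G01 X69.285 Y62.314 F3049
G01 X115.704 Y40.103
G01 X153.339 Y33.183
M5
G00 X0.000 Y0.000

1 u = 1 mm; y_m = 157.110 − y.

[1] `<polygon>` regular polygon, #000000→engrave S150 F3049: (157.169,34.056) → (154.847,29.475) → (149.966,27.879) → (145.385,30.201) → (143.789,35.082) → (146.111,39.663) → (150.992,41.259) → (155.573,38.937) → (157.169,34.056) (closed)

[2] `<polygon>` regular polygon, #000000→engrave S150 F3049: (137.739,116.316) → (136.930,106.714) → (128.210,102.613) → (120.299,108.114) → (121.108,117.716) → (129.828,121.817) → (137.739,116.316) (closed)

[3] `<path>` regular polygon, #000000→engrave S150 F3049: (159.142,30.879) → (173.252,13.686) → (151.308,10.063) → (159.142,30.879) (closed)

[4] `<path>` rectangle, #000000→engrave S150 F3049: (25.994,126.741) → (167.348,126.741) → (167.348,105.080) → (25.994,105.080) → (25.994,126.741) (closed)

[5] `<path>` quadratic bezier, #000000→engrave S150 F3049: (14.082,99.815) → (69.285,62.314) → (115.704,40.103) → (153.339,33.183)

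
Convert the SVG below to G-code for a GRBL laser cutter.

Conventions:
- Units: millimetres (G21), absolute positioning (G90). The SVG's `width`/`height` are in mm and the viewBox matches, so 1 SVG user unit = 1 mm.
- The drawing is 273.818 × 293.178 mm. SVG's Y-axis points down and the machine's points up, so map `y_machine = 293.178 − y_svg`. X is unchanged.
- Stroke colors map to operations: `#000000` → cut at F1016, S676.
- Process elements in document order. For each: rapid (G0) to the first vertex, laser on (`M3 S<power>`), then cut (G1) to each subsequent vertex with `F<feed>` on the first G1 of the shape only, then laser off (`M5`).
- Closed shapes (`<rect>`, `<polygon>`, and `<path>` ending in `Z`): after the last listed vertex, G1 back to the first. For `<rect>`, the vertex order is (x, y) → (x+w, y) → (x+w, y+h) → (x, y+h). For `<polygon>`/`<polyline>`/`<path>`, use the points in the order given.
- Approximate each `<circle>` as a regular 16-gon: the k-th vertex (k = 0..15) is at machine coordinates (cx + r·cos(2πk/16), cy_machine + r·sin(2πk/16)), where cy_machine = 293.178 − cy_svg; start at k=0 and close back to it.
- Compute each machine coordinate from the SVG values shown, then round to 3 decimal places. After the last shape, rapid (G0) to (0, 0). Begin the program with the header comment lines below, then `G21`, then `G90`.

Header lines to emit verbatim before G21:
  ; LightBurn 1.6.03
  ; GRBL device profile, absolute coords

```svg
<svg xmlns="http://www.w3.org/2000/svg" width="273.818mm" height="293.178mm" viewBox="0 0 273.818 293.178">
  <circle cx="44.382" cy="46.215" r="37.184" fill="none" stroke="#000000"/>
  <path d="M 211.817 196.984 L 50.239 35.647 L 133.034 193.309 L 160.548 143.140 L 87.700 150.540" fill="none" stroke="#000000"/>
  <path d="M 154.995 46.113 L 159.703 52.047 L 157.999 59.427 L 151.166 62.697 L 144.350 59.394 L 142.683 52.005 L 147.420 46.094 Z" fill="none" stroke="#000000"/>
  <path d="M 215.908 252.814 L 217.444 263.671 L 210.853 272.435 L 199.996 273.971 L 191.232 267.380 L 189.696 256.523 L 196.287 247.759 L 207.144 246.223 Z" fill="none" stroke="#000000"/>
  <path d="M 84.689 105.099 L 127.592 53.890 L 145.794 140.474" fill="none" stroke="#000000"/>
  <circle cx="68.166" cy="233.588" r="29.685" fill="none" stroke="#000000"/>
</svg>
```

viewBox `0 0 273.818 293.178` with mm width/height → 1 unit = 1 mm. Flip: y_m = 293.178 − y_svg.

**Shape 1** — `<circle>` circle, stroke `#000000` → cut (S676, F1016). Machine vertices: (81.566,246.963) → (78.736,261.193) → (70.675,273.256) → (58.612,281.317) → (44.382,284.147) → (30.152,281.317) → (18.089,273.256) → (10.028,261.193) → (7.198,246.963) → (10.028,232.733) → (18.089,220.670) → (30.152,212.609) → (44.382,209.779) → (58.612,212.609) → (70.675,220.670) → (78.736,232.733) → (81.566,246.963). Closed: final G1 returns to the first vertex.

**Shape 2** — `<path>` open polyline, stroke `#000000` → cut (S676, F1016). Machine vertices: (211.817,96.194) → (50.239,257.531) → (133.034,99.869) → (160.548,150.038) → (87.700,142.638). Open path.

**Shape 3** — `<path>` regular polygon, stroke `#000000` → cut (S676, F1016). Machine vertices: (154.995,247.065) → (159.703,241.131) → (157.999,233.751) → (151.166,230.481) → (144.350,233.784) → (142.683,241.173) → (147.420,247.084) → (154.995,247.065). Closed: final G1 returns to the first vertex.

**Shape 4** — `<path>` regular polygon, stroke `#000000` → cut (S676, F1016). Machine vertices: (215.908,40.364) → (217.444,29.507) → (210.853,20.743) → (199.996,19.207) → (191.232,25.798) → (189.696,36.655) → (196.287,45.419) → (207.144,46.955) → (215.908,40.364). Closed: final G1 returns to the first vertex.

**Shape 5** — `<path>` open polyline, stroke `#000000` → cut (S676, F1016). Machine vertices: (84.689,188.079) → (127.592,239.288) → (145.794,152.704). Open path.

**Shape 6** — `<circle>` circle, stroke `#000000` → cut (S676, F1016). Machine vertices: (97.851,59.590) → (95.591,70.950) → (89.156,80.580) → (79.526,87.015) → (68.166,89.275) → (56.806,87.015) → (47.176,80.580) → (40.741,70.950) → (38.481,59.590) → (40.741,48.230) → (47.176,38.600) → (56.806,32.165) → (68.166,29.905) → (79.526,32.165) → (89.156,38.600) → (95.591,48.230) → (97.851,59.590). Closed: final G1 returns to the first vertex.

; LightBurn 1.6.03
; GRBL device profile, absolute coords
G21
G90
G0 X81.566 Y246.963
M3 S676
G1 X78.736 Y261.193 F1016
G1 X70.675 Y273.256
G1 X58.612 Y281.317
G1 X44.382 Y284.147
G1 X30.152 Y281.317
G1 X18.089 Y273.256
G1 X10.028 Y261.193
G1 X7.198 Y246.963
G1 X10.028 Y232.733
G1 X18.089 Y220.670
G1 X30.152 Y212.609
G1 X44.382 Y209.779
G1 X58.612 Y212.609
G1 X70.675 Y220.670
G1 X78.736 Y232.733
G1 X81.566 Y246.963
M5
G0 X211.817 Y96.194
M3 S676
G1 X50.239 Y257.531 F1016
G1 X133.034 Y99.869
G1 X160.548 Y150.038
G1 X87.700 Y142.638
M5
G0 X154.995 Y247.065
M3 S676
G1 X159.703 Y241.131 F1016
G1 X157.999 Y233.751
G1 X151.166 Y230.481
G1 X144.350 Y233.784
G1 X142.683 Y241.173
G1 X147.420 Y247.084
G1 X154.995 Y247.065
M5
G0 X215.908 Y40.364
M3 S676
G1 X217.444 Y29.507 F1016
G1 X210.853 Y20.743
G1 X199.996 Y19.207
G1 X191.232 Y25.798
G1 X189.696 Y36.655
G1 X196.287 Y45.419
G1 X207.144 Y46.955
G1 X215.908 Y40.364
M5
G0 X84.689 Y188.079
M3 S676
G1 X127.592 Y239.288 F1016
G1 X145.794 Y152.704
M5
G0 X97.851 Y59.590
M3 S676
G1 X95.591 Y70.950 F1016
G1 X89.156 Y80.580
G1 X79.526 Y87.015
G1 X68.166 Y89.275
G1 X56.806 Y87.015
G1 X47.176 Y80.580
G1 X40.741 Y70.950
G1 X38.481 Y59.590
G1 X40.741 Y48.230
G1 X47.176 Y38.600
G1 X56.806 Y32.165
G1 X68.166 Y29.905
G1 X79.526 Y32.165
G1 X89.156 Y38.600
G1 X95.591 Y48.230
G1 X97.851 Y59.590
M5
G0 X0.000 Y0.000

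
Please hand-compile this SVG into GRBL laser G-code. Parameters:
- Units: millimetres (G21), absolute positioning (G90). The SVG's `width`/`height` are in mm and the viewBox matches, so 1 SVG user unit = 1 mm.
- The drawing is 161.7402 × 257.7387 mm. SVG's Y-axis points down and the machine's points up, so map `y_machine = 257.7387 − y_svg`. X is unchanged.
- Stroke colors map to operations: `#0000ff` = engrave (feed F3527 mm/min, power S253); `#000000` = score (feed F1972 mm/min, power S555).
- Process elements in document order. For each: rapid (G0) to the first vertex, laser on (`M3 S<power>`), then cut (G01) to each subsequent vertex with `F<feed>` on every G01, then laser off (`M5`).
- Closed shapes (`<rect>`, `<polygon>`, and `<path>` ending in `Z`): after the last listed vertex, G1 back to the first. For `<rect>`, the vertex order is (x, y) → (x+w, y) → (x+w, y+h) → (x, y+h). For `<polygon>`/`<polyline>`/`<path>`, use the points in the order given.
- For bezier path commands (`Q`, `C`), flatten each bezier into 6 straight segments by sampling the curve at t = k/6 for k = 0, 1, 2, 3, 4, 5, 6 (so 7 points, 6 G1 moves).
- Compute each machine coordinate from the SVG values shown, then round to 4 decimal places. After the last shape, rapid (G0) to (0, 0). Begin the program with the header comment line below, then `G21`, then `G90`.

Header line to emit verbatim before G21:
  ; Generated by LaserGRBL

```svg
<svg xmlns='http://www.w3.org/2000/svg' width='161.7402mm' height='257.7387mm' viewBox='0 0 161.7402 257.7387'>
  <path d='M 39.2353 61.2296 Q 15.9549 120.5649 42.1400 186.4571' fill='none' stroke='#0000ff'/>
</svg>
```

viewBox `0 0 161.7402 257.7387` with mm width/height → 1 unit = 1 mm. Flip: y_m = 257.7387 − y_svg.

**Shape 1** — `<path>` quadratic bezier, stroke `#0000ff` → engrave (S253, F3527). Control points (SVG): P0=(39.2353,61.2296), P1=(15.9549,120.5649), P2=(42.1400,186.4571); sampled at t=k/6. Machine vertices: (39.2353,196.5091) → (32.8492,176.5485) → (29.2112,156.2237) → (28.3213,135.5346) → (30.1794,114.4812) → (34.7857,93.0635) → (42.1400,71.2816). Open path.

; Generated by LaserGRBL
G21
G90
G0 X39.2353 Y196.5091
M3 S253
G01 X32.8492 Y176.5485 F3527
G01 X29.2112 Y156.2237 F3527
G01 X28.3213 Y135.5346 F3527
G01 X30.1794 Y114.4812 F3527
G01 X34.7857 Y93.0635 F3527
G01 X42.1400 Y71.2816 F3527
M5
G0 X0.0000 Y0.0000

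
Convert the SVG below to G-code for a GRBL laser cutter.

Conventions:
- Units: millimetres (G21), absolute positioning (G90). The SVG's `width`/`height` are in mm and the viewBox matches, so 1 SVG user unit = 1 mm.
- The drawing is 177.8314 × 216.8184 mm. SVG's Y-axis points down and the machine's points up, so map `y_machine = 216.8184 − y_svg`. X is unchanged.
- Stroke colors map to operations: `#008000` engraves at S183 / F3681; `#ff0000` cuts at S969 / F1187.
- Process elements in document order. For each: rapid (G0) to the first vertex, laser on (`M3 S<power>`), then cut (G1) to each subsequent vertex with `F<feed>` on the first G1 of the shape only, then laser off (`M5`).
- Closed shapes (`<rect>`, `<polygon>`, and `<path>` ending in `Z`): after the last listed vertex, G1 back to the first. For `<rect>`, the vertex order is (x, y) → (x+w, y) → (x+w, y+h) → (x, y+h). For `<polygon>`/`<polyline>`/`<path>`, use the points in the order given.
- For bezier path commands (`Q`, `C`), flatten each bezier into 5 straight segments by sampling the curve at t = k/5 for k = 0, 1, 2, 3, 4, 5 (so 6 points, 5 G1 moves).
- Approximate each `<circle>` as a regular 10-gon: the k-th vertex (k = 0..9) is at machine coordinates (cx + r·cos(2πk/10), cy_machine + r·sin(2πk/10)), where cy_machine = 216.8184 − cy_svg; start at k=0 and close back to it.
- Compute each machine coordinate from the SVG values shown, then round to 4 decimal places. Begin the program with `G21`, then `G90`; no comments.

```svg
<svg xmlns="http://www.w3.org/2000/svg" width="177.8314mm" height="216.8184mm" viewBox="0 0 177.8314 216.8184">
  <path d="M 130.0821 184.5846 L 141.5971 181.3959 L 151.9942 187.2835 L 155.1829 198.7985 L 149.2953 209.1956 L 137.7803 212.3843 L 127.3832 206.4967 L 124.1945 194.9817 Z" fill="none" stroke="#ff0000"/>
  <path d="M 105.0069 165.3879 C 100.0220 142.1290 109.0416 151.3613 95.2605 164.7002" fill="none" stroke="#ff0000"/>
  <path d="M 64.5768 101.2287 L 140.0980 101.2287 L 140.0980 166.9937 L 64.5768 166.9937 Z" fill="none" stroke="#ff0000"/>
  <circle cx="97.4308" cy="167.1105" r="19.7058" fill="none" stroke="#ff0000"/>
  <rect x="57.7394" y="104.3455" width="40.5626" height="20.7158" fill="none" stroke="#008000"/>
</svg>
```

1 u = 1 mm; y_m = 216.8184 − y.

[1] `<path>` regular polygon, #ff0000→cut S969 F1187: (130.0821,32.2338) → (141.5971,35.4225) → (151.9942,29.5349) → (155.1829,18.0199) → (149.2953,7.6228) → (137.7803,4.4341) → (127.3832,10.3217) → (124.1945,21.8367) → (130.0821,32.2338) (closed)

[2] `<path>` cubic bezier, #ff0000→cut S969 F1187: (105.0069,51.4305) → (103.4021,61.7140) → (103.3916,65.5620) → (103.2090,64.3371) → (101.0875,59.4017) → (95.2605,52.1182)

[3] `<path>` rectangle, #ff0000→cut S969 F1187: (64.5768,115.5897) → (140.0980,115.5897) → (140.0980,49.8247) → (64.5768,49.8247) → (64.5768,115.5897) (closed)

[4] `<circle>` circle, #ff0000→cut S969 F1187: (117.1366,49.7079) → (113.3731,61.2907) → (103.5202,68.4492) → (91.3414,68.4492) → (81.4885,61.2907) → (77.7250,49.7079) → (81.4885,38.1251) → (91.3414,30.9666) → (103.5202,30.9666) → (113.3731,38.1251) → (117.1366,49.7079) (closed)

[5] `<rect>` rectangle, #008000→engrave S183 F3681: (57.7394,112.4729) → (98.3020,112.4729) → (98.3020,91.7571) → (57.7394,91.7571) → (57.7394,112.4729) (closed)

G21
G90
G0 X130.0821 Y32.2338
M3 S969
G1 X141.5971 Y35.4225 F1187
G1 X151.9942 Y29.5349
G1 X155.1829 Y18.0199
G1 X149.2953 Y7.6228
G1 X137.7803 Y4.4341
G1 X127.3832 Y10.3217
G1 X124.1945 Y21.8367
G1 X130.0821 Y32.2338
M5
G0 X105.0069 Y51.4305
M3 S969
G1 X103.4021 Y61.7140 F1187
G1 X103.3916 Y65.5620
G1 X103.2090 Y64.3371
G1 X101.0875 Y59.4017
G1 X95.2605 Y52.1182
M5
G0 X64.5768 Y115.5897
M3 S969
G1 X140.0980 Y115.5897 F1187
G1 X140.0980 Y49.8247
G1 X64.5768 Y49.8247
G1 X64.5768 Y115.5897
M5
G0 X117.1366 Y49.7079
M3 S969
G1 X113.3731 Y61.2907 F1187
G1 X103.5202 Y68.4492
G1 X91.3414 Y68.4492
G1 X81.4885 Y61.2907
G1 X77.7250 Y49.7079
G1 X81.4885 Y38.1251
G1 X91.3414 Y30.9666
G1 X103.5202 Y30.9666
G1 X113.3731 Y38.1251
G1 X117.1366 Y49.7079
M5
G0 X57.7394 Y112.4729
M3 S183
G1 X98.3020 Y112.4729 F3681
G1 X98.3020 Y91.7571
G1 X57.7394 Y91.7571
G1 X57.7394 Y112.4729
M5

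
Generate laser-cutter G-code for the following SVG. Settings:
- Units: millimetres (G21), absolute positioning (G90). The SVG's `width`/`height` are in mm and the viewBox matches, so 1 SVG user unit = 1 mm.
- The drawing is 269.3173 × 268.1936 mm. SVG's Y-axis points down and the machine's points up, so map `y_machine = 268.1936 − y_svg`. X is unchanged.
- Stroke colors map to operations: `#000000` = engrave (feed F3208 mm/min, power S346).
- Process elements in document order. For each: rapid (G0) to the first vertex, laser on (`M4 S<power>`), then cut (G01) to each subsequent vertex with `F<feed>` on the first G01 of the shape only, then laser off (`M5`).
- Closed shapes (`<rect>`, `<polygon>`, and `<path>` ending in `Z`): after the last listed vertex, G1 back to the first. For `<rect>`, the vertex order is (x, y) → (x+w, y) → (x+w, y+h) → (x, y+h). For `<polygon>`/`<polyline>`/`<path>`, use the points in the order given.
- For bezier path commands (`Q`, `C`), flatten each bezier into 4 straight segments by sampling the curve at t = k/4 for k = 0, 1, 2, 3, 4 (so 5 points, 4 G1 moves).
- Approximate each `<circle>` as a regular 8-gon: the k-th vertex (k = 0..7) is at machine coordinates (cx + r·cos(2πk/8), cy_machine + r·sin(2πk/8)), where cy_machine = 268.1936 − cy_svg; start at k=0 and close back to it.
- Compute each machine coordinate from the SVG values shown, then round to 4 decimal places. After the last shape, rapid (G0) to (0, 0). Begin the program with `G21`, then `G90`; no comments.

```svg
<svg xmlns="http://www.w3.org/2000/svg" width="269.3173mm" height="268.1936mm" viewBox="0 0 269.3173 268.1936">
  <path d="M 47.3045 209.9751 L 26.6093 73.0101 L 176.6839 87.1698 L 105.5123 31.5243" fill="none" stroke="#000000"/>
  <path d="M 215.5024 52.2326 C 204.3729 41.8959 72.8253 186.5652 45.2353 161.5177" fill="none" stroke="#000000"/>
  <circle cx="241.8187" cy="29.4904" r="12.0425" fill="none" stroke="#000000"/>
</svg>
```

G21
G90
G0 X47.3045 Y58.2185
M4 S346
G01 X26.6093 Y195.1835 F3208
G01 X176.6839 Y181.0238
G01 X105.5123 Y236.6693
M5
G0 X215.5024 Y215.9610
M4 S346
G01 X188.0828 Y199.7237 F3208
G01 X136.5415 Y155.8019
G01 X81.9140 Y114.6384
G01 X45.2353 Y106.6759
M5
G0 X253.8612 Y238.7032
M4 S346
G01 X250.3340 Y247.2185 F3208
G01 X241.8187 Y250.7457
G01 X233.3034 Y247.2185
G01 X229.7762 Y238.7032
G01 X233.3034 Y230.1879
G01 X241.8187 Y226.6607
G01 X250.3340 Y230.1879
G01 X253.8612 Y238.7032
M5
G0 X0.0000 Y0.0000

viewBox `0 0 269.3173 268.1936` with mm width/height → 1 unit = 1 mm. Flip: y_m = 268.1936 − y_svg.

**Shape 1** — `<path>` open polyline, stroke `#000000` → engrave (S346, F3208). Machine vertices: (47.3045,58.2185) → (26.6093,195.1835) → (176.6839,181.0238) → (105.5123,236.6693). Open path.

**Shape 2** — `<path>` cubic bezier, stroke `#000000` → engrave (S346, F3208). Control points (SVG): P0=(215.5024,52.2326), P1=(204.3729,41.8959), P2=(72.8253,186.5652), P3=(45.2353,161.5177); sampled at t=k/4. Machine vertices: (215.5024,215.9610) → (188.0828,199.7237) → (136.5415,155.8019) → (81.9140,114.6384) → (45.2353,106.6759). Open path.

**Shape 3** — `<circle>` circle, stroke `#000000` → engrave (S346, F3208). Machine vertices: (253.8612,238.7032) → (250.3340,247.2185) → (241.8187,250.7457) → (233.3034,247.2185) → (229.7762,238.7032) → (233.3034,230.1879) → (241.8187,226.6607) → (250.3340,230.1879) → (253.8612,238.7032). Closed: final G1 returns to the first vertex.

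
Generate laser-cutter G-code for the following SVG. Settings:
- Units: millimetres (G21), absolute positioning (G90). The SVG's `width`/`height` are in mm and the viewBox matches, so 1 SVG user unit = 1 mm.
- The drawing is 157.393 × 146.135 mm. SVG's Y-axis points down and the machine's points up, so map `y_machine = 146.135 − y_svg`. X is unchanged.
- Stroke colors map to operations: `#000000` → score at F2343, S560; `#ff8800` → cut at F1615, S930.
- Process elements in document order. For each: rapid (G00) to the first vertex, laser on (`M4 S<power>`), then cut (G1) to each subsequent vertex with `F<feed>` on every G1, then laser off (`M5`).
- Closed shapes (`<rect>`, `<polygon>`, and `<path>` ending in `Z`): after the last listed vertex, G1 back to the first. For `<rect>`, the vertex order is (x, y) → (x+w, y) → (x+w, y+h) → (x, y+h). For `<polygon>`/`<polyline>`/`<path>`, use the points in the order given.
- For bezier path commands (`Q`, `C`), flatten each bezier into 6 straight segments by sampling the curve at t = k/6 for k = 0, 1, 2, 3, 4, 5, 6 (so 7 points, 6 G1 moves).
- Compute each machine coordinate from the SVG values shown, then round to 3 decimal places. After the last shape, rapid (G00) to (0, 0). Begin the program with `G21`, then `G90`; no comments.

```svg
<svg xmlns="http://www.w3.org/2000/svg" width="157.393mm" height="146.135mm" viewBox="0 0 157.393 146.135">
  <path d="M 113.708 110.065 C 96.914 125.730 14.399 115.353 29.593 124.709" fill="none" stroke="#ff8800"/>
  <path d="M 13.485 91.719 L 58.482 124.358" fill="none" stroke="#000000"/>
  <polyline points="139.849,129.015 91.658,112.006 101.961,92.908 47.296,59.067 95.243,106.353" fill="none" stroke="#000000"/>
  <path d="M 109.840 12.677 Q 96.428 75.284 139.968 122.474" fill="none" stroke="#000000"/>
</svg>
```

G21
G90
G00 X113.708 Y36.070
M4 S930
G1 X100.591 Y30.196 F1615
G1 X81.060 Y27.390 F1615
G1 X59.655 Y26.382 F1615
G1 X40.916 Y25.900 F1615
G1 X29.382 Y24.672 F1615
G1 X29.593 Y21.426 F1615
M5
G00 X13.485 Y54.416
M4 S560
G1 X58.482 Y21.777 F2343
M5
G00 X139.849 Y17.120
M4 S560
G1 X91.658 Y34.129 F2343
G1 X101.961 Y53.227 F2343
G1 X47.296 Y87.068 F2343
G1 X95.243 Y39.782 F2343
M5
G00 X109.840 Y133.458
M4 S560
G1 X106.951 Y113.017 F2343
G1 X107.227 Y93.433 F2343
G1 X110.666 Y74.705 F2343
G1 X117.269 Y56.834 F2343
G1 X127.037 Y39.819 F2343
G1 X139.968 Y23.661 F2343
M5
G00 X0.000 Y0.000

viewBox `0 0 157.393 146.135` with mm width/height → 1 unit = 1 mm. Flip: y_m = 146.135 − y_svg.

**Shape 1** — `<path>` cubic bezier, stroke `#ff8800` → cut (S930, F1615). Control points (SVG): P0=(113.708,110.065), P1=(96.914,125.730), P2=(14.399,115.353), P3=(29.593,124.709); sampled at t=k/6. Machine vertices: (113.708,36.070) → (100.591,30.196) → (81.060,27.390) → (59.655,26.382) → (40.916,25.900) → (29.382,24.672) → (29.593,21.426). Open path.

**Shape 2** — `<path>` line segment, stroke `#000000` → score (S560, F2343). Machine vertices: (13.485,54.416) → (58.482,21.777). Open path.

**Shape 3** — `<polyline>` open polyline, stroke `#000000` → score (S560, F2343). Machine vertices: (139.849,17.120) → (91.658,34.129) → (101.961,53.227) → (47.296,87.068) → (95.243,39.782). Open path.

**Shape 4** — `<path>` quadratic bezier, stroke `#000000` → score (S560, F2343). Control points (SVG): P0=(109.840,12.677), P1=(96.428,75.284), P2=(139.968,122.474); sampled at t=k/6. Machine vertices: (109.840,133.458) → (106.951,113.017) → (107.227,93.433) → (110.666,74.705) → (117.269,56.834) → (127.037,39.819) → (139.968,23.661). Open path.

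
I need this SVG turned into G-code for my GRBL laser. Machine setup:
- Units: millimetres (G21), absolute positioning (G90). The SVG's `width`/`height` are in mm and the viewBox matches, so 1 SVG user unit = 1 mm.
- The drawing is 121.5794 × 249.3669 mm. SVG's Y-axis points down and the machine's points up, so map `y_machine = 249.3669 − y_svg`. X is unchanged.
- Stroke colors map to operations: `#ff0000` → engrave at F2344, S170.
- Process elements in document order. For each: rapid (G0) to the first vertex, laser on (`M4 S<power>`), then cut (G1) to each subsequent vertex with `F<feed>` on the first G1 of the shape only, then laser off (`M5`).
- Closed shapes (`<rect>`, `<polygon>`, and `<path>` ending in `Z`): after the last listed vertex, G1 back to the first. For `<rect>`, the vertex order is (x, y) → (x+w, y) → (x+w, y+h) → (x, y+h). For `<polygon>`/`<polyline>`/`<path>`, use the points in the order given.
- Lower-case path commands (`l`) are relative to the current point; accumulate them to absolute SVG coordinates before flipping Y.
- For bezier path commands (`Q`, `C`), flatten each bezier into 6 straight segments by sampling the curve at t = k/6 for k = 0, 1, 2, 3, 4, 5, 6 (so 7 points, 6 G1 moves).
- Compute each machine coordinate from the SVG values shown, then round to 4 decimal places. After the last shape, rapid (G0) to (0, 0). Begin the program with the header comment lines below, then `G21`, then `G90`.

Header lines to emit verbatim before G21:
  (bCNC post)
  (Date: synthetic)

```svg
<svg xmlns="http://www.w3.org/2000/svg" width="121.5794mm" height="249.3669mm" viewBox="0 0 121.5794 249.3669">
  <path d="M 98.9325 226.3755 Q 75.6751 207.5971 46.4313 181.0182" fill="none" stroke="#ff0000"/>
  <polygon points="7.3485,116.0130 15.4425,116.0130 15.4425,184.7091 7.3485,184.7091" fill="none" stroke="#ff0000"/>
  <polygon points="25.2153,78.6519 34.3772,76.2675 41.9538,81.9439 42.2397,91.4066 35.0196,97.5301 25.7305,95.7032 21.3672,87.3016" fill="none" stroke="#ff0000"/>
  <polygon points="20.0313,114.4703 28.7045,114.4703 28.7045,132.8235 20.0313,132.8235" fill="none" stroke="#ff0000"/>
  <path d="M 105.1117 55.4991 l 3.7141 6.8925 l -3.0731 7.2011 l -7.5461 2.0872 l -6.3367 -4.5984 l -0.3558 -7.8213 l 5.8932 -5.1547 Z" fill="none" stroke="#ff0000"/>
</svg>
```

(bCNC post)
(Date: synthetic)
G21
G90
G0 X98.9325 Y22.9914
M4 S170
G1 X91.0137 Y29.4675 F2344
G1 X82.7624 Y36.3771
G1 X74.1785 Y43.7199
G1 X65.2620 Y51.4962
G1 X56.0129 Y59.7057
G1 X46.4313 Y68.3487
M5
G0 X7.3485 Y133.3539
M4 S170
G1 X15.4425 Y133.3539 F2344
G1 X15.4425 Y64.6578
G1 X7.3485 Y64.6578
G1 X7.3485 Y133.3539
M5
G0 X25.2153 Y170.7150
M4 S170
G1 X34.3772 Y173.0994 F2344
G1 X41.9538 Y167.4230
G1 X42.2397 Y157.9603
G1 X35.0196 Y151.8368
G1 X25.7305 Y153.6637
G1 X21.3672 Y162.0653
G1 X25.2153 Y170.7150
M5
G0 X20.0313 Y134.8966
M4 S170
G1 X28.7045 Y134.8966 F2344
G1 X28.7045 Y116.5434
G1 X20.0313 Y116.5434
G1 X20.0313 Y134.8966
M5
G0 X105.1117 Y193.8678
M4 S170
G1 X108.8258 Y186.9753 F2344
G1 X105.7527 Y179.7742
G1 X98.2066 Y177.6870
G1 X91.8699 Y182.2854
G1 X91.5141 Y190.1067
G1 X97.4073 Y195.2614
G1 X105.1117 Y193.8678
M5
G0 X0.0000 Y0.0000

viewBox `0 0 121.5794 249.3669` with mm width/height → 1 unit = 1 mm. Flip: y_m = 249.3669 − y_svg.

**Shape 1** — `<path>` quadratic bezier, stroke `#ff0000` → engrave (S170, F2344). Control points (SVG): P0=(98.9325,226.3755), P1=(75.6751,207.5971), P2=(46.4313,181.0182); sampled at t=k/6. Machine vertices: (98.9325,22.9914) → (91.0137,29.4675) → (82.7624,36.3771) → (74.1785,43.7199) → (65.2620,51.4962) → (56.0129,59.7057) → (46.4313,68.3487). Open path.

**Shape 2** — `<polygon>` rectangle, stroke `#ff0000` → engrave (S170, F2344). Machine vertices: (7.3485,133.3539) → (15.4425,133.3539) → (15.4425,64.6578) → (7.3485,64.6578) → (7.3485,133.3539). Closed: final G1 returns to the first vertex.

**Shape 3** — `<polygon>` regular polygon, stroke `#ff0000` → engrave (S170, F2344). Machine vertices: (25.2153,170.7150) → (34.3772,173.0994) → (41.9538,167.4230) → (42.2397,157.9603) → (35.0196,151.8368) → (25.7305,153.6637) → (21.3672,162.0653) → (25.2153,170.7150). Closed: final G1 returns to the first vertex.

**Shape 4** — `<polygon>` rectangle, stroke `#ff0000` → engrave (S170, F2344). Machine vertices: (20.0313,134.8966) → (28.7045,134.8966) → (28.7045,116.5434) → (20.0313,116.5434) → (20.0313,134.8966). Closed: final G1 returns to the first vertex.

**Shape 5** — `<path>` regular polygon, stroke `#ff0000` → engrave (S170, F2344). Machine vertices: (105.1117,193.8678) → (108.8258,186.9753) → (105.7527,179.7742) → (98.2066,177.6870) → (91.8699,182.2854) → (91.5141,190.1067) → (97.4073,195.2614) → (105.1117,193.8678). Closed: final G1 returns to the first vertex.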